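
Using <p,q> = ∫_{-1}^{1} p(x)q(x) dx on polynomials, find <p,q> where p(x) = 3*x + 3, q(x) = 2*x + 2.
<p,q> = 16

Expand the product: p(x)·q(x) = 6*x^2 + 12*x + 6.
∫_{-1}^{1} of each monomial x^k gives [2/(k+1) if k even, 0 if k odd]. Integrating term-by-term (or equivalently evaluating the antiderivative F(x) = 2*x^3 + 6*x^2 + 6*x at the endpoints):
  F(1) − F(−1) = 14 − (-2) = 16.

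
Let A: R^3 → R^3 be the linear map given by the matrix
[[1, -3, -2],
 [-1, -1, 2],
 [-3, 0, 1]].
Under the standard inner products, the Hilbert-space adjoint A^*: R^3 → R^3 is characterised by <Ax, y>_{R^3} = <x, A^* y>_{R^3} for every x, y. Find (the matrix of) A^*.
A^* = A^T =
[[1, -1, -3],
 [-3, -1, 0],
 [-2, 2, 1]]

For real matrices with standard dot products, the defining identity <Ax, y> = <x, A^* y> gives (Ax)^T y = x^T (A^*) y, i.e. x^T A^T y = x^T (A^*) y. Since this holds for all x, y, we must have A^* = A^T. Therefore
A^* =
[[1, -1, -3],
 [-3, -1, 0],
 [-2, 2, 1]].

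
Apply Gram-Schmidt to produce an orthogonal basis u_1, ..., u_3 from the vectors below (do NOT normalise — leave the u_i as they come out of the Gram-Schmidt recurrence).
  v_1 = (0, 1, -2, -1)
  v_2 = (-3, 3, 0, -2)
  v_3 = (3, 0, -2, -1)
Orthogonal basis:
  u_1 = (0, 1, -2, -1)
  u_2 = (-3, 13/6, 5/3, -7/6)
  u_3 = (120/107, 56/107, 76/107, -96/107)

Apply the Gram-Schmidt recurrence
  u_1 = v_1
  u_i = v_i − Σ_{j<i} ((v_i · u_j) / (u_j · u_j)) · u_j.

Step by step this gives:
  u_1 = (0, 1, -2, -1)
  u_2 = (-3, 13/6, 5/3, -7/6)
  u_3 = (120/107, 56/107, 76/107, -96/107)

Orthogonality check:
  u_2 · u_1 = 0 (should be 0)
  u_3 · u_1 = 0 (should be 0)
  u_3 · u_2 = 0 (should be 0)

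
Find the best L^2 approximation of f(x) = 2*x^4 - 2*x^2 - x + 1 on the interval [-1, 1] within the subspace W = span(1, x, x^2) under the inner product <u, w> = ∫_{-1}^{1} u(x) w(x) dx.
g(x) = -2*x^2/7 - x + 29/35

The best approximation g ∈ W is the orthogonal projection of f onto W. Writing g = a_0 + a_1 x + a_2 x^2, the coefficients solve the normal equations G · a = b where
  G_{ij} = <φ_i, φ_j> and b_i = <f, φ_i>, with φ_0 = 1, φ_1 = x, φ_2 = x^2.
G =
  [2, 0, 2/3]
  [0, 2/3, 0]
  [2/3, 0, 2/5],
b = (22/15, -2/3, 46/105).
Solving gives a_0 = 29/35, a_1 = -1, a_2 = -2/7, so
  g(x) = -2*x^2/7 - x + 29/35.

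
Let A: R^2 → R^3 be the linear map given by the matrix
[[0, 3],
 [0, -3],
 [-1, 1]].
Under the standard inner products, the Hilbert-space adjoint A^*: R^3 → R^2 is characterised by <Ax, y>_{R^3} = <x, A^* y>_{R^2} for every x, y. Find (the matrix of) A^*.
A^* = A^T =
[[0, 0, -1],
 [3, -3, 1]]

For real matrices with standard dot products, the defining identity <Ax, y> = <x, A^* y> gives (Ax)^T y = x^T (A^*) y, i.e. x^T A^T y = x^T (A^*) y. Since this holds for all x, y, we must have A^* = A^T. Therefore
A^* =
[[0, 0, -1],
 [3, -3, 1]].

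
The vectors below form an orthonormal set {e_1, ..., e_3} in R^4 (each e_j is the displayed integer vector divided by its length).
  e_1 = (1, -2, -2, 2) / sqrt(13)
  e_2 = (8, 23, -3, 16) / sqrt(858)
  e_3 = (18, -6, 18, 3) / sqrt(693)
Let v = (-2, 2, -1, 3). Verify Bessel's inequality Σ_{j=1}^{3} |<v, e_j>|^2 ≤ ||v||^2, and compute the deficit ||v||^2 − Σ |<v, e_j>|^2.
Σ |<v, e_j>|^2 = 177/14; ||v||^2 = 18; deficit = 75/14

Write each e_j = u_j / sqrt(<u_j, u_j>) where u_j is the displayed integer vector. Then <v, e_j> = <v, u_j> / sqrt(<u_j, u_j>), so |<v, e_j>|^2 = <v, u_j>^2 / <u_j, u_j>.
Coefficients: <v, e_1> = 2/sqrt(13), <v, e_2> = 81/sqrt(858), <v, e_3> = -57/sqrt(693).
Square and sum: Σ |<v, e_j>|^2 = 177/14.
Compute ||v||^2 = v·v = 18.
Deficit = 18 − 177/14 = 75/14 ≥ 0, confirming Bessel's inequality. (The deficit equals ||v − Σ <v,e_j> e_j||^2, the squared distance from v to span{e_j}.)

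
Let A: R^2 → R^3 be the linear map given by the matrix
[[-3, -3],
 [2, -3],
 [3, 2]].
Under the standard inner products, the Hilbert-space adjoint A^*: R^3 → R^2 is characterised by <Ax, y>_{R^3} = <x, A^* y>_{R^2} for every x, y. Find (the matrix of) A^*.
A^* = A^T =
[[-3, 2, 3],
 [-3, -3, 2]]

For real matrices with standard dot products, the defining identity <Ax, y> = <x, A^* y> gives (Ax)^T y = x^T (A^*) y, i.e. x^T A^T y = x^T (A^*) y. Since this holds for all x, y, we must have A^* = A^T. Therefore
A^* =
[[-3, 2, 3],
 [-3, -3, 2]].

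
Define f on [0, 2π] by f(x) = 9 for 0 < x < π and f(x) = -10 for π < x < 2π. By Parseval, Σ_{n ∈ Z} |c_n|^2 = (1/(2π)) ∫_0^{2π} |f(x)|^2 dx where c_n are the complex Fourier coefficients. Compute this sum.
Σ |c_n|^2 = 181/2

Parseval equates the L^2 energy of f (normalised by 1/(2π)) with the ℓ^2 sum of its Fourier coefficients: (1/(2π)) ∫_0^{2π} |f|^2 = Σ |c_n|^2.
Compute the left side: (1/(2π)) [∫_0^π 9^2 dx + ∫_π^{2π} (-10)^2 dx] = (1/(2π)) · (81π + 100π) = (81 + 100)/2 = 181/2.
So Σ_{n ∈ Z} |c_n|^2 = 181/2.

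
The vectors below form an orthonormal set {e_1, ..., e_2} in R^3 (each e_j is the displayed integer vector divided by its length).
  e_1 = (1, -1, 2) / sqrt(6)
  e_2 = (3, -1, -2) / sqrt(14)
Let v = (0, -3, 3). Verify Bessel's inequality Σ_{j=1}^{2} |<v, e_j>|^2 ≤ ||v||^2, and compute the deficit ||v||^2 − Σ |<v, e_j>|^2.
Σ |<v, e_j>|^2 = 99/7; ||v||^2 = 18; deficit = 27/7

Write each e_j = u_j / sqrt(<u_j, u_j>) where u_j is the displayed integer vector. Then <v, e_j> = <v, u_j> / sqrt(<u_j, u_j>), so |<v, e_j>|^2 = <v, u_j>^2 / <u_j, u_j>.
Coefficients: <v, e_1> = 9/sqrt(6), <v, e_2> = -3/sqrt(14).
Square and sum: Σ |<v, e_j>|^2 = 99/7.
Compute ||v||^2 = v·v = 18.
Deficit = 18 − 99/7 = 27/7 ≥ 0, confirming Bessel's inequality. (The deficit equals ||v − Σ <v,e_j> e_j||^2, the squared distance from v to span{e_j}.)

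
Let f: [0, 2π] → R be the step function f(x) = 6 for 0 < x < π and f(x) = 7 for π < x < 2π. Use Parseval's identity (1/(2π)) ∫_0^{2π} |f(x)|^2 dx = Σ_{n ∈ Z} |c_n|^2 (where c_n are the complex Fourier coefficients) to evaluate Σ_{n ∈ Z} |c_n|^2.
Σ |c_n|^2 = 85/2

Parseval equates the L^2 energy of f (normalised by 1/(2π)) with the ℓ^2 sum of its Fourier coefficients: (1/(2π)) ∫_0^{2π} |f|^2 = Σ |c_n|^2.
Compute the left side: (1/(2π)) [∫_0^π 6^2 dx + ∫_π^{2π} 7^2 dx] = (1/(2π)) · (36π + 49π) = (36 + 49)/2 = 85/2.
So Σ_{n ∈ Z} |c_n|^2 = 85/2.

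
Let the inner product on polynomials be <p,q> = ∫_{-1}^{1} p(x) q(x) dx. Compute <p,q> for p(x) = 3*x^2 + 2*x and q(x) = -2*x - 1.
<p,q> = -14/3

Expand the product: p(x)·q(x) = -6*x^3 - 7*x^2 - 2*x.
∫_{-1}^{1} of each monomial x^k gives [2/(k+1) if k even, 0 if k odd]. Integrating term-by-term (or equivalently evaluating the antiderivative F(x) = -3*x^4/2 - 7*x^3/3 - x^2 at the endpoints):
  F(1) − F(−1) = -29/6 − (-1/6) = -14/3.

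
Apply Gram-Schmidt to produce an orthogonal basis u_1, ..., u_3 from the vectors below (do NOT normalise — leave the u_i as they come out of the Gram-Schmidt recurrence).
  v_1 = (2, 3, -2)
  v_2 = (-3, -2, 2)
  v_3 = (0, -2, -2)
Orthogonal basis:
  u_1 = (2, 3, -2)
  u_2 = (-19/17, 14/17, 2/17)
  u_3 = (-28/33, -28/33, -70/33)

Apply the Gram-Schmidt recurrence
  u_1 = v_1
  u_i = v_i − Σ_{j<i} ((v_i · u_j) / (u_j · u_j)) · u_j.

Step by step this gives:
  u_1 = (2, 3, -2)
  u_2 = (-19/17, 14/17, 2/17)
  u_3 = (-28/33, -28/33, -70/33)

Orthogonality check:
  u_2 · u_1 = 0 (should be 0)
  u_3 · u_1 = 0 (should be 0)
  u_3 · u_2 = 0 (should be 0)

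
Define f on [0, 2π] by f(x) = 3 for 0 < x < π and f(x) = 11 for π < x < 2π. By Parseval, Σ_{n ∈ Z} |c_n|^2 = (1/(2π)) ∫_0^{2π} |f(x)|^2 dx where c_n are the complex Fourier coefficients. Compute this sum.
Σ |c_n|^2 = 65

Parseval equates the L^2 energy of f (normalised by 1/(2π)) with the ℓ^2 sum of its Fourier coefficients: (1/(2π)) ∫_0^{2π} |f|^2 = Σ |c_n|^2.
Compute the left side: (1/(2π)) [∫_0^π 3^2 dx + ∫_π^{2π} 11^2 dx] = (1/(2π)) · (9π + 121π) = (9 + 121)/2 = 65.
So Σ_{n ∈ Z} |c_n|^2 = 65.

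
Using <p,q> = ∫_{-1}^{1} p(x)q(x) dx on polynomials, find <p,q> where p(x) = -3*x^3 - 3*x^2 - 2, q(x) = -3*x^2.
<p,q> = 38/5

Expand the product: p(x)·q(x) = 9*x^5 + 9*x^4 + 6*x^2.
∫_{-1}^{1} of each monomial x^k gives [2/(k+1) if k even, 0 if k odd]. Integrating term-by-term (or equivalently evaluating the antiderivative F(x) = 3*x^6/2 + 9*x^5/5 + 2*x^3 at the endpoints):
  F(1) − F(−1) = 53/10 − (-23/10) = 38/5.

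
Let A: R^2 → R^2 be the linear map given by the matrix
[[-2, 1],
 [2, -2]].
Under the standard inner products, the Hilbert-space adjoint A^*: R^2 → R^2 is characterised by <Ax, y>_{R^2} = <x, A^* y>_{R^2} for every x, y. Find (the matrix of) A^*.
A^* = A^T =
[[-2, 2],
 [1, -2]]

For real matrices with standard dot products, the defining identity <Ax, y> = <x, A^* y> gives (Ax)^T y = x^T (A^*) y, i.e. x^T A^T y = x^T (A^*) y. Since this holds for all x, y, we must have A^* = A^T. Therefore
A^* =
[[-2, 2],
 [1, -2]].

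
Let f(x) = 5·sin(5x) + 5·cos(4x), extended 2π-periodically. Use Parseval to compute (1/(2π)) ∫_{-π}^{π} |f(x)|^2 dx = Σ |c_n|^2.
Σ |c_n|^2 = 25

Expand |f|^2 and use orthogonality of {sin(nx), cos(mx)} on [-π, π]:
  ∫_{-π}^{π} sin(nx)^2 dx = π, ∫ cos(mx)^2 dx = π, and cross terms integrate to 0.
So ∫_{-π}^{π} f(x)^2 dx = 5^2 · π + 5^2 · π = (25 + 25)π.
Divide by 2π: (25 + 25)/2 = 25.
By Parseval, this equals Σ |c_n|^2.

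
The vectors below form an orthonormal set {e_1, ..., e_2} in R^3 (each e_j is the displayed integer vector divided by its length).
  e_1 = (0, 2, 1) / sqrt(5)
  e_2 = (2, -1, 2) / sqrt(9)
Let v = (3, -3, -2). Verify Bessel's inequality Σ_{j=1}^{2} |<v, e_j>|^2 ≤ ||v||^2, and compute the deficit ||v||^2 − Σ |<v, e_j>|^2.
Σ |<v, e_j>|^2 = 701/45; ||v||^2 = 22; deficit = 289/45

Write each e_j = u_j / sqrt(<u_j, u_j>) where u_j is the displayed integer vector. Then <v, e_j> = <v, u_j> / sqrt(<u_j, u_j>), so |<v, e_j>|^2 = <v, u_j>^2 / <u_j, u_j>.
Coefficients: <v, e_1> = -8/sqrt(5), <v, e_2> = 5/sqrt(9).
Square and sum: Σ |<v, e_j>|^2 = 701/45.
Compute ||v||^2 = v·v = 22.
Deficit = 22 − 701/45 = 289/45 ≥ 0, confirming Bessel's inequality. (The deficit equals ||v − Σ <v,e_j> e_j||^2, the squared distance from v to span{e_j}.)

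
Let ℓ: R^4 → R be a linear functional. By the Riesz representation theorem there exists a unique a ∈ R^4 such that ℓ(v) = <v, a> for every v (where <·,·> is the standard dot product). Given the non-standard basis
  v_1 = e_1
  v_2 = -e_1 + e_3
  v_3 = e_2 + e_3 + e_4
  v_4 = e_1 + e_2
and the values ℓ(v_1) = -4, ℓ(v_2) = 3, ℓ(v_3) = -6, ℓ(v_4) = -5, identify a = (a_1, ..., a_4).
a = (-4, -1, -1, -4)

Write a = (a_1, ..., a_4) in the standard basis. For each basis vector v_i, ℓ(v_i) = <v_i, a> is a linear equation in the a_j's. Collect the n equations into a matrix system V a = ℓ, where row i of V is v_i (expressed in the standard basis). Since V is invertible (lower-triangular with 1s on the diagonal, up to permutation), solve by back-substitution:
  V =
[[1, 0, 0, 0],
 [-1, 0, 1, 0],
 [0, 1, 1, 1],
 [1, 1, 0, 0]]
  V a = (-4, 3, -6, -5)
Solving gives a = (-4, -1, -1, -4).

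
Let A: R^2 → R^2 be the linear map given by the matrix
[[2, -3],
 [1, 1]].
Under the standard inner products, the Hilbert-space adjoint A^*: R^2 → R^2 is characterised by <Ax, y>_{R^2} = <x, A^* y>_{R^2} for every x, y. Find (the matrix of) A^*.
A^* = A^T =
[[2, 1],
 [-3, 1]]

For real matrices with standard dot products, the defining identity <Ax, y> = <x, A^* y> gives (Ax)^T y = x^T (A^*) y, i.e. x^T A^T y = x^T (A^*) y. Since this holds for all x, y, we must have A^* = A^T. Therefore
A^* =
[[2, 1],
 [-3, 1]].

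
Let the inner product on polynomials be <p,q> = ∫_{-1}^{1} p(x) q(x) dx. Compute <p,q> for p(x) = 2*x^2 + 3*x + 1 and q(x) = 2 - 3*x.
<p,q> = 2/3

Expand the product: p(x)·q(x) = -6*x^3 - 5*x^2 + 3*x + 2.
∫_{-1}^{1} of each monomial x^k gives [2/(k+1) if k even, 0 if k odd]. Integrating term-by-term (or equivalently evaluating the antiderivative F(x) = -3*x^4/2 - 5*x^3/3 + 3*x^2/2 + 2*x at the endpoints):
  F(1) − F(−1) = 1/3 − (-1/3) = 2/3.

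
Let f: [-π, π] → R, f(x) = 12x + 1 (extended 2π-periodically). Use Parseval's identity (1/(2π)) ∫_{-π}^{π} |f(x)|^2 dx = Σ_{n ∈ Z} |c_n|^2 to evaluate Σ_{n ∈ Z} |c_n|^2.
Σ |c_n|^2 = 48π^2 + 1

Expand and integrate term by term over [-π, π]:
  ∫ (12x)^2 dx = 144·(2π^3/3); ∫ 2·12·(1)·x dx = 0 (odd integrand); ∫ 1^2 dx = 1·2π.
So (1/(2π)) ∫_{-π}^{π} (12x + 1)^2 dx = 144π^2/3 + 1 = 48π^2 + 1.
Parseval ⇒ Σ |c_n|^2 = 48π^2 + 1.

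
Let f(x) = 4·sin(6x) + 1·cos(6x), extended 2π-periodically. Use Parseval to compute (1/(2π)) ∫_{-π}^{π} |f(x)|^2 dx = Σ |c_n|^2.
Σ |c_n|^2 = 17/2

Expand |f|^2 and use orthogonality of {sin(nx), cos(mx)} on [-π, π]:
  ∫_{-π}^{π} sin(nx)^2 dx = π, ∫ cos(mx)^2 dx = π, and cross terms integrate to 0.
So ∫_{-π}^{π} f(x)^2 dx = 4^2 · π + 1^2 · π = (16 + 1)π.
Divide by 2π: (16 + 1)/2 = 17/2.
By Parseval, this equals Σ |c_n|^2.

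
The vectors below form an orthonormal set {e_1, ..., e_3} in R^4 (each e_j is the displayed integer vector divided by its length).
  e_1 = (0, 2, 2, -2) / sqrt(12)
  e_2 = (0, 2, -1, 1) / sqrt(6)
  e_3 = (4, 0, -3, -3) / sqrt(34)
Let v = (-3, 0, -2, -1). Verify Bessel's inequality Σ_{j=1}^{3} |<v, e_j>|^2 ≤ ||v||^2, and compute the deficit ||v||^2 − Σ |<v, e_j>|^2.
Σ |<v, e_j>|^2 = 13/17; ||v||^2 = 14; deficit = 225/17

Write each e_j = u_j / sqrt(<u_j, u_j>) where u_j is the displayed integer vector. Then <v, e_j> = <v, u_j> / sqrt(<u_j, u_j>), so |<v, e_j>|^2 = <v, u_j>^2 / <u_j, u_j>.
Coefficients: <v, e_1> = -2/sqrt(12), <v, e_2> = 1/sqrt(6), <v, e_3> = -3/sqrt(34).
Square and sum: Σ |<v, e_j>|^2 = 13/17.
Compute ||v||^2 = v·v = 14.
Deficit = 14 − 13/17 = 225/17 ≥ 0, confirming Bessel's inequality. (The deficit equals ||v − Σ <v,e_j> e_j||^2, the squared distance from v to span{e_j}.)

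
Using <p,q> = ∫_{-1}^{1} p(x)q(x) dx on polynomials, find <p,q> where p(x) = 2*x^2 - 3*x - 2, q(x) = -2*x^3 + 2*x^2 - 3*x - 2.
<p,q> = 38/3

Expand the product: p(x)·q(x) = -4*x^5 + 10*x^4 - 8*x^3 + x^2 + 12*x + 4.
∫_{-1}^{1} of each monomial x^k gives [2/(k+1) if k even, 0 if k odd]. Integrating term-by-term (or equivalently evaluating the antiderivative F(x) = -2*x^6/3 + 2*x^5 - 2*x^4 + x^3/3 + 6*x^2 + 4*x at the endpoints):
  F(1) − F(−1) = 29/3 − (-3) = 38/3.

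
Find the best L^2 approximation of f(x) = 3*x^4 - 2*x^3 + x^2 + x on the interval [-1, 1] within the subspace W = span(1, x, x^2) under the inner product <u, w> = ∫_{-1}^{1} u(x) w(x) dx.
g(x) = 25*x^2/7 - x/5 - 9/35

The best approximation g ∈ W is the orthogonal projection of f onto W. Writing g = a_0 + a_1 x + a_2 x^2, the coefficients solve the normal equations G · a = b where
  G_{ij} = <φ_i, φ_j> and b_i = <f, φ_i>, with φ_0 = 1, φ_1 = x, φ_2 = x^2.
G =
  [2, 0, 2/3]
  [0, 2/3, 0]
  [2/3, 0, 2/5],
b = (28/15, -2/15, 44/35).
Solving gives a_0 = -9/35, a_1 = -1/5, a_2 = 25/7, so
  g(x) = 25*x^2/7 - x/5 - 9/35.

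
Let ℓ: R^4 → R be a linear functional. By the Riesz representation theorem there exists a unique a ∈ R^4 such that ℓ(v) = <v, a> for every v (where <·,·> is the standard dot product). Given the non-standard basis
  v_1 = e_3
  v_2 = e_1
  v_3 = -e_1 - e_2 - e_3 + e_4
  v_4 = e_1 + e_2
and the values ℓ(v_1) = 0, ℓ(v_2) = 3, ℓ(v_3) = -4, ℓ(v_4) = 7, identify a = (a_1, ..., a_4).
a = (3, 4, 0, 3)

Write a = (a_1, ..., a_4) in the standard basis. For each basis vector v_i, ℓ(v_i) = <v_i, a> is a linear equation in the a_j's. Collect the n equations into a matrix system V a = ℓ, where row i of V is v_i (expressed in the standard basis). Since V is invertible (lower-triangular with 1s on the diagonal, up to permutation), solve by back-substitution:
  V =
[[0, 0, 1, 0],
 [1, 0, 0, 0],
 [-1, -1, -1, 1],
 [1, 1, 0, 0]]
  V a = (0, 3, -4, 7)
Solving gives a = (3, 4, 0, 3).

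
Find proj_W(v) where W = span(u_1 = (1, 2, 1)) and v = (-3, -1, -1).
proj_W(v) = (-1, -2, -1)

Set up U = [u_1 | ... | u_1] ∈ R^(3×1). The projector onto W = col(U) is P = U (U^T U)^(-1) U^T.
Compute U^T U =
  [6],
and U^T v = (-6).
Solve U^T U · c = U^T v for the coefficients: c = (-1). The projection is proj_W(v) = U c.
Check: (v - proj_W(v)) · u_1 = 0  (should be 0).
Result: proj_W(v) = (-1, -2, -1).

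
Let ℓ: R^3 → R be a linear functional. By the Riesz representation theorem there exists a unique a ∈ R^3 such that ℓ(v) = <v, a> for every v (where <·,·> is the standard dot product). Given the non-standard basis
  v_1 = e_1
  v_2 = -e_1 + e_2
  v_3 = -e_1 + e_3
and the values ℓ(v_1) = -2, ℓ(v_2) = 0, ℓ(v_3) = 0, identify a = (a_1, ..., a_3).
a = (-2, -2, -2)

Write a = (a_1, ..., a_3) in the standard basis. For each basis vector v_i, ℓ(v_i) = <v_i, a> is a linear equation in the a_j's. Collect the n equations into a matrix system V a = ℓ, where row i of V is v_i (expressed in the standard basis). Since V is invertible (lower-triangular with 1s on the diagonal, up to permutation), solve by back-substitution:
  V =
[[1, 0, 0],
 [-1, 1, 0],
 [-1, 0, 1]]
  V a = (-2, 0, 0)
Solving gives a = (-2, -2, -2).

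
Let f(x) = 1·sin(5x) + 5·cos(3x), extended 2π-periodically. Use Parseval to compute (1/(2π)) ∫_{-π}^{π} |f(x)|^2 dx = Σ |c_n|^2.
Σ |c_n|^2 = 13

Expand |f|^2 and use orthogonality of {sin(nx), cos(mx)} on [-π, π]:
  ∫_{-π}^{π} sin(nx)^2 dx = π, ∫ cos(mx)^2 dx = π, and cross terms integrate to 0.
So ∫_{-π}^{π} f(x)^2 dx = 1^2 · π + 5^2 · π = (1 + 25)π.
Divide by 2π: (1 + 25)/2 = 13.
By Parseval, this equals Σ |c_n|^2.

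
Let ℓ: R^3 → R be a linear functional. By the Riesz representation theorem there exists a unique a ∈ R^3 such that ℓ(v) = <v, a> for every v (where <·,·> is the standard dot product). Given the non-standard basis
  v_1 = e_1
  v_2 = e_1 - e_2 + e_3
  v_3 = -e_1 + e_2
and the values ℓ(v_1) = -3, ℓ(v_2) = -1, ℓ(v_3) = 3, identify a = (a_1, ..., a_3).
a = (-3, 0, 2)

Write a = (a_1, ..., a_3) in the standard basis. For each basis vector v_i, ℓ(v_i) = <v_i, a> is a linear equation in the a_j's. Collect the n equations into a matrix system V a = ℓ, where row i of V is v_i (expressed in the standard basis). Since V is invertible (lower-triangular with 1s on the diagonal, up to permutation), solve by back-substitution:
  V =
[[1, 0, 0],
 [1, -1, 1],
 [-1, 1, 0]]
  V a = (-3, -1, 3)
Solving gives a = (-3, 0, 2).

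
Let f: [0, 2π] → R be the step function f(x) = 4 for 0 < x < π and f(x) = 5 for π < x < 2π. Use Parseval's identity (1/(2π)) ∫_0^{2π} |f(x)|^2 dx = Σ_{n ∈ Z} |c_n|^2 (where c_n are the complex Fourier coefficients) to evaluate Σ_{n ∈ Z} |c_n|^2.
Σ |c_n|^2 = 41/2

Parseval equates the L^2 energy of f (normalised by 1/(2π)) with the ℓ^2 sum of its Fourier coefficients: (1/(2π)) ∫_0^{2π} |f|^2 = Σ |c_n|^2.
Compute the left side: (1/(2π)) [∫_0^π 4^2 dx + ∫_π^{2π} 5^2 dx] = (1/(2π)) · (16π + 25π) = (16 + 25)/2 = 41/2.
So Σ_{n ∈ Z} |c_n|^2 = 41/2.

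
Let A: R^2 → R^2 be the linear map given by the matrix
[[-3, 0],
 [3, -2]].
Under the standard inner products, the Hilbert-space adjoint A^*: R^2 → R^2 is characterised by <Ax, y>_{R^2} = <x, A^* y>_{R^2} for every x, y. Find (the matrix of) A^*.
A^* = A^T =
[[-3, 3],
 [0, -2]]

For real matrices with standard dot products, the defining identity <Ax, y> = <x, A^* y> gives (Ax)^T y = x^T (A^*) y, i.e. x^T A^T y = x^T (A^*) y. Since this holds for all x, y, we must have A^* = A^T. Therefore
A^* =
[[-3, 3],
 [0, -2]].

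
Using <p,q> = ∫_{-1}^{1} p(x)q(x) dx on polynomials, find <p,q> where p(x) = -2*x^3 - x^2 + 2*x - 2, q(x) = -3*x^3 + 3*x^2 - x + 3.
<p,q> = -2144/105

Expand the product: p(x)·q(x) = 6*x^6 - 3*x^5 - 7*x^4 + 7*x^3 - 11*x^2 + 8*x - 6.
∫_{-1}^{1} of each monomial x^k gives [2/(k+1) if k even, 0 if k odd]. Integrating term-by-term (or equivalently evaluating the antiderivative F(x) = 6*x^7/7 - x^6/2 - 7*x^5/5 + 7*x^4/4 - 11*x^3/3 + 4*x^2 - 6*x at the endpoints):
  F(1) − F(−1) = -2083/420 − (6493/420) = -2144/105.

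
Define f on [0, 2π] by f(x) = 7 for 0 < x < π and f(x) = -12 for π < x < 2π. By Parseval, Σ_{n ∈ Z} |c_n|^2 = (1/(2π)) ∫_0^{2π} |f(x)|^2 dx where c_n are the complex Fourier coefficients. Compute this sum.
Σ |c_n|^2 = 193/2

Parseval equates the L^2 energy of f (normalised by 1/(2π)) with the ℓ^2 sum of its Fourier coefficients: (1/(2π)) ∫_0^{2π} |f|^2 = Σ |c_n|^2.
Compute the left side: (1/(2π)) [∫_0^π 7^2 dx + ∫_π^{2π} (-12)^2 dx] = (1/(2π)) · (49π + 144π) = (49 + 144)/2 = 193/2.
So Σ_{n ∈ Z} |c_n|^2 = 193/2.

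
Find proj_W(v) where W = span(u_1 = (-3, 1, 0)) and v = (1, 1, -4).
proj_W(v) = (3/5, -1/5, 0)

Set up U = [u_1 | ... | u_1] ∈ R^(3×1). The projector onto W = col(U) is P = U (U^T U)^(-1) U^T.
Compute U^T U =
  [10],
and U^T v = (-2).
Solve U^T U · c = U^T v for the coefficients: c = (-1/5). The projection is proj_W(v) = U c.
Check: (v - proj_W(v)) · u_1 = 0  (should be 0).
Result: proj_W(v) = (3/5, -1/5, 0).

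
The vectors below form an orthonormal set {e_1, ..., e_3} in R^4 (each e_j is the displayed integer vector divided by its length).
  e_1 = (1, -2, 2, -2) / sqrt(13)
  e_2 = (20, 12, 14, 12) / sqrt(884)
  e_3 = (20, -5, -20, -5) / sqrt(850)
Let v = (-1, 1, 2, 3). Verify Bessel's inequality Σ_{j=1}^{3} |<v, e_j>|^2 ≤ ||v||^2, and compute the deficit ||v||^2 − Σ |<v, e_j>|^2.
Σ |<v, e_j>|^2 = 13; ||v||^2 = 15; deficit = 2

Write each e_j = u_j / sqrt(<u_j, u_j>) where u_j is the displayed integer vector. Then <v, e_j> = <v, u_j> / sqrt(<u_j, u_j>), so |<v, e_j>|^2 = <v, u_j>^2 / <u_j, u_j>.
Coefficients: <v, e_1> = -5/sqrt(13), <v, e_2> = 56/sqrt(884), <v, e_3> = -80/sqrt(850).
Square and sum: Σ |<v, e_j>|^2 = 13.
Compute ||v||^2 = v·v = 15.
Deficit = 15 − 13 = 2 ≥ 0, confirming Bessel's inequality. (The deficit equals ||v − Σ <v,e_j> e_j||^2, the squared distance from v to span{e_j}.)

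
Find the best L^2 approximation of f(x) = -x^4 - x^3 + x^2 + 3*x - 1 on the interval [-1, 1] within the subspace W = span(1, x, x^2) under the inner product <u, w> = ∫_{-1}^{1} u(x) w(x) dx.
g(x) = x^2/7 + 12*x/5 - 32/35

The best approximation g ∈ W is the orthogonal projection of f onto W. Writing g = a_0 + a_1 x + a_2 x^2, the coefficients solve the normal equations G · a = b where
  G_{ij} = <φ_i, φ_j> and b_i = <f, φ_i>, with φ_0 = 1, φ_1 = x, φ_2 = x^2.
G =
  [2, 0, 2/3]
  [0, 2/3, 0]
  [2/3, 0, 2/5],
b = (-26/15, 8/5, -58/105).
Solving gives a_0 = -32/35, a_1 = 12/5, a_2 = 1/7, so
  g(x) = x^2/7 + 12*x/5 - 32/35.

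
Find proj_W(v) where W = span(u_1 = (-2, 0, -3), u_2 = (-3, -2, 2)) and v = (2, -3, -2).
proj_W(v) = (88/221, 8/17, -206/221)

Set up U = [u_1 | ... | u_2] ∈ R^(3×2). The projector onto W = col(U) is P = U (U^T U)^(-1) U^T.
Compute U^T U =
  [13, 0]
  [0, 17],
and U^T v = (2, -4).
Solve U^T U · c = U^T v for the coefficients: c = (2/13, -4/17). The projection is proj_W(v) = U c.
Check: (v - proj_W(v)) · u_1 = 0  (should be 0).
Check: (v - proj_W(v)) · u_2 = 0  (should be 0).
Result: proj_W(v) = (88/221, 8/17, -206/221).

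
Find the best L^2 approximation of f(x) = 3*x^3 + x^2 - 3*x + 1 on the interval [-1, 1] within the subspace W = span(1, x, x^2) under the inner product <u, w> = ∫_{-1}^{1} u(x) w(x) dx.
g(x) = x^2 - 6*x/5 + 1

The best approximation g ∈ W is the orthogonal projection of f onto W. Writing g = a_0 + a_1 x + a_2 x^2, the coefficients solve the normal equations G · a = b where
  G_{ij} = <φ_i, φ_j> and b_i = <f, φ_i>, with φ_0 = 1, φ_1 = x, φ_2 = x^2.
G =
  [2, 0, 2/3]
  [0, 2/3, 0]
  [2/3, 0, 2/5],
b = (8/3, -4/5, 16/15).
Solving gives a_0 = 1, a_1 = -6/5, a_2 = 1, so
  g(x) = x^2 - 6*x/5 + 1.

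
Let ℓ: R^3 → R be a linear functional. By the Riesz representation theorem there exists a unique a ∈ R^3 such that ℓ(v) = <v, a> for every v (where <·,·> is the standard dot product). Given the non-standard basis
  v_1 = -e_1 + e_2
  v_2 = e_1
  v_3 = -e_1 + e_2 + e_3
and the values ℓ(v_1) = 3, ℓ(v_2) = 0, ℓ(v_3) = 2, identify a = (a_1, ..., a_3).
a = (0, 3, -1)

Write a = (a_1, ..., a_3) in the standard basis. For each basis vector v_i, ℓ(v_i) = <v_i, a> is a linear equation in the a_j's. Collect the n equations into a matrix system V a = ℓ, where row i of V is v_i (expressed in the standard basis). Since V is invertible (lower-triangular with 1s on the diagonal, up to permutation), solve by back-substitution:
  V =
[[-1, 1, 0],
 [1, 0, 0],
 [-1, 1, 1]]
  V a = (3, 0, 2)
Solving gives a = (0, 3, -1).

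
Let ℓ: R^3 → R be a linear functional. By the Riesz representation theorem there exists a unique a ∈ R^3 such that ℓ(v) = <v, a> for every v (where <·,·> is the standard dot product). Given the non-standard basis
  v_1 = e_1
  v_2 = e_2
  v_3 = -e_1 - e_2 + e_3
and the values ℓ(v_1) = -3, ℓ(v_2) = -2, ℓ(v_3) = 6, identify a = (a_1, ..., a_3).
a = (-3, -2, 1)

Write a = (a_1, ..., a_3) in the standard basis. For each basis vector v_i, ℓ(v_i) = <v_i, a> is a linear equation in the a_j's. Collect the n equations into a matrix system V a = ℓ, where row i of V is v_i (expressed in the standard basis). Since V is invertible (lower-triangular with 1s on the diagonal, up to permutation), solve by back-substitution:
  V =
[[1, 0, 0],
 [0, 1, 0],
 [-1, -1, 1]]
  V a = (-3, -2, 6)
Solving gives a = (-3, -2, 1).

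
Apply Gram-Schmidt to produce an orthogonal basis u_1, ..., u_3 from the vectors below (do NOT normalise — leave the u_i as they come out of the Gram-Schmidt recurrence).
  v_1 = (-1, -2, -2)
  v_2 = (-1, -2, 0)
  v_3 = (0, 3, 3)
Orthogonal basis:
  u_1 = (-1, -2, -2)
  u_2 = (-4/9, -8/9, 10/9)
  u_3 = (-6/5, 3/5, 0)

Apply the Gram-Schmidt recurrence
  u_1 = v_1
  u_i = v_i − Σ_{j<i} ((v_i · u_j) / (u_j · u_j)) · u_j.

Step by step this gives:
  u_1 = (-1, -2, -2)
  u_2 = (-4/9, -8/9, 10/9)
  u_3 = (-6/5, 3/5, 0)

Orthogonality check:
  u_2 · u_1 = 0 (should be 0)
  u_3 · u_1 = 0 (should be 0)
  u_3 · u_2 = 0 (should be 0)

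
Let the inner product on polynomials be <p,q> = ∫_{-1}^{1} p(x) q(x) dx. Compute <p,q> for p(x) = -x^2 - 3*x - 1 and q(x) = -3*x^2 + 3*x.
<p,q> = -14/5

Expand the product: p(x)·q(x) = 3*x^4 + 6*x^3 - 6*x^2 - 3*x.
∫_{-1}^{1} of each monomial x^k gives [2/(k+1) if k even, 0 if k odd]. Integrating term-by-term (or equivalently evaluating the antiderivative F(x) = 3*x^5/5 + 3*x^4/2 - 2*x^3 - 3*x^2/2 at the endpoints):
  F(1) − F(−1) = -7/5 − (7/5) = -14/5.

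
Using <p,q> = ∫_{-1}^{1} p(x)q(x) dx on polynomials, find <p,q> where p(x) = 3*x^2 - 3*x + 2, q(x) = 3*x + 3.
<p,q> = 12

Expand the product: p(x)·q(x) = 9*x^3 - 3*x + 6.
∫_{-1}^{1} of each monomial x^k gives [2/(k+1) if k even, 0 if k odd]. Integrating term-by-term (or equivalently evaluating the antiderivative F(x) = 9*x^4/4 - 3*x^2/2 + 6*x at the endpoints):
  F(1) − F(−1) = 27/4 − (-21/4) = 12.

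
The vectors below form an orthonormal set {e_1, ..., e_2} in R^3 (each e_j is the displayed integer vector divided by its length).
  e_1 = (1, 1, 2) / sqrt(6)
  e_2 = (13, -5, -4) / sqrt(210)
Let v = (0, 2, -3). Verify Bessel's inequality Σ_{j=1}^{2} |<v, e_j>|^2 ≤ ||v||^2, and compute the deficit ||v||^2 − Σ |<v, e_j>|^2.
Σ |<v, e_j>|^2 = 94/35; ||v||^2 = 13; deficit = 361/35

Write each e_j = u_j / sqrt(<u_j, u_j>) where u_j is the displayed integer vector. Then <v, e_j> = <v, u_j> / sqrt(<u_j, u_j>), so |<v, e_j>|^2 = <v, u_j>^2 / <u_j, u_j>.
Coefficients: <v, e_1> = -4/sqrt(6), <v, e_2> = 2/sqrt(210).
Square and sum: Σ |<v, e_j>|^2 = 94/35.
Compute ||v||^2 = v·v = 13.
Deficit = 13 − 94/35 = 361/35 ≥ 0, confirming Bessel's inequality. (The deficit equals ||v − Σ <v,e_j> e_j||^2, the squared distance from v to span{e_j}.)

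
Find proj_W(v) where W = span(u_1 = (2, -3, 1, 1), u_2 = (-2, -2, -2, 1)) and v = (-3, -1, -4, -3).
proj_W(v) = (-348/97, 19/194, -553/194, 31/97)

Set up U = [u_1 | ... | u_2] ∈ R^(4×2). The projector onto W = col(U) is P = U (U^T U)^(-1) U^T.
Compute U^T U =
  [15, 1]
  [1, 13],
and U^T v = (-10, 13).
Solve U^T U · c = U^T v for the coefficients: c = (-143/194, 205/194). The projection is proj_W(v) = U c.
Check: (v - proj_W(v)) · u_1 = 0  (should be 0).
Check: (v - proj_W(v)) · u_2 = 0  (should be 0).
Result: proj_W(v) = (-348/97, 19/194, -553/194, 31/97).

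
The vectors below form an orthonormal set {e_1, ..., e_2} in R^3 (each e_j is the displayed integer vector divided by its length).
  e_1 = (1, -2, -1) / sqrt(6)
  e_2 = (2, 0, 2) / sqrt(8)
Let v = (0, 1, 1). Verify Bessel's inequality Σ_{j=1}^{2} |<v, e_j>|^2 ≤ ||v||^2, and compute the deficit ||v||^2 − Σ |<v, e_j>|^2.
Σ |<v, e_j>|^2 = 2; ||v||^2 = 2; deficit = 0

Write each e_j = u_j / sqrt(<u_j, u_j>) where u_j is the displayed integer vector. Then <v, e_j> = <v, u_j> / sqrt(<u_j, u_j>), so |<v, e_j>|^2 = <v, u_j>^2 / <u_j, u_j>.
Coefficients: <v, e_1> = -3/sqrt(6), <v, e_2> = 2/sqrt(8).
Square and sum: Σ |<v, e_j>|^2 = 2.
Compute ||v||^2 = v·v = 2.
Deficit = 2 − 2 = 0 ≥ 0, confirming Bessel's inequality. (The deficit equals ||v − Σ <v,e_j> e_j||^2, the squared distance from v to span{e_j}.)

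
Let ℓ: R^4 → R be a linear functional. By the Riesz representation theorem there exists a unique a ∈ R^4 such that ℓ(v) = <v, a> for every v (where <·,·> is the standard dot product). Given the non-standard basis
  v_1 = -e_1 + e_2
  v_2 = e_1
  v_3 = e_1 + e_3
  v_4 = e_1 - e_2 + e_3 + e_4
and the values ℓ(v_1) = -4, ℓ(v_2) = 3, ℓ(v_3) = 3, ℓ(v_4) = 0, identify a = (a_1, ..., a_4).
a = (3, -1, 0, -4)

Write a = (a_1, ..., a_4) in the standard basis. For each basis vector v_i, ℓ(v_i) = <v_i, a> is a linear equation in the a_j's. Collect the n equations into a matrix system V a = ℓ, where row i of V is v_i (expressed in the standard basis). Since V is invertible (lower-triangular with 1s on the diagonal, up to permutation), solve by back-substitution:
  V =
[[-1, 1, 0, 0],
 [1, 0, 0, 0],
 [1, 0, 1, 0],
 [1, -1, 1, 1]]
  V a = (-4, 3, 3, 0)
Solving gives a = (3, -1, 0, -4).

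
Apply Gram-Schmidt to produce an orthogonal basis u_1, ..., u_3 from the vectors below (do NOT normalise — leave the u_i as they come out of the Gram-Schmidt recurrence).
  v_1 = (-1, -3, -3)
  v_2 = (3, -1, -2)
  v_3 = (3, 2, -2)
Orthogonal basis:
  u_1 = (-1, -3, -3)
  u_2 = (63/19, -1/19, -20/19)
  u_3 = (-99/230, 363/230, -33/23)

Apply the Gram-Schmidt recurrence
  u_1 = v_1
  u_i = v_i − Σ_{j<i} ((v_i · u_j) / (u_j · u_j)) · u_j.

Step by step this gives:
  u_1 = (-1, -3, -3)
  u_2 = (63/19, -1/19, -20/19)
  u_3 = (-99/230, 363/230, -33/23)

Orthogonality check:
  u_2 · u_1 = 0 (should be 0)
  u_3 · u_1 = 0 (should be 0)
  u_3 · u_2 = 0 (should be 0)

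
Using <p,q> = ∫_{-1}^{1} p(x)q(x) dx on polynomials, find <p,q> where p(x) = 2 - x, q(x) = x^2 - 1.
<p,q> = -8/3

Expand the product: p(x)·q(x) = -x^3 + 2*x^2 + x - 2.
∫_{-1}^{1} of each monomial x^k gives [2/(k+1) if k even, 0 if k odd]. Integrating term-by-term (or equivalently evaluating the antiderivative F(x) = -x^4/4 + 2*x^3/3 + x^2/2 - 2*x at the endpoints):
  F(1) − F(−1) = -13/12 − (19/12) = -8/3.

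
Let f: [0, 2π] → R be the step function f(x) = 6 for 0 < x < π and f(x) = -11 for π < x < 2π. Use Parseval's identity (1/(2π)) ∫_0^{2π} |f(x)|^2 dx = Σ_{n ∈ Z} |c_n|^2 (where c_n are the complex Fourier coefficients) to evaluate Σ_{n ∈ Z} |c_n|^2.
Σ |c_n|^2 = 157/2

Parseval equates the L^2 energy of f (normalised by 1/(2π)) with the ℓ^2 sum of its Fourier coefficients: (1/(2π)) ∫_0^{2π} |f|^2 = Σ |c_n|^2.
Compute the left side: (1/(2π)) [∫_0^π 6^2 dx + ∫_π^{2π} (-11)^2 dx] = (1/(2π)) · (36π + 121π) = (36 + 121)/2 = 157/2.
So Σ_{n ∈ Z} |c_n|^2 = 157/2.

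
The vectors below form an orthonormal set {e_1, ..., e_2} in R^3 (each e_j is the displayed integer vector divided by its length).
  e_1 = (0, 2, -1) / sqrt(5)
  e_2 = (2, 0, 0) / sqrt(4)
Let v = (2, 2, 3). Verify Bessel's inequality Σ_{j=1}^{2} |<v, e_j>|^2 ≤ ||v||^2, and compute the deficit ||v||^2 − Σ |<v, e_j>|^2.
Σ |<v, e_j>|^2 = 21/5; ||v||^2 = 17; deficit = 64/5

Write each e_j = u_j / sqrt(<u_j, u_j>) where u_j is the displayed integer vector. Then <v, e_j> = <v, u_j> / sqrt(<u_j, u_j>), so |<v, e_j>|^2 = <v, u_j>^2 / <u_j, u_j>.
Coefficients: <v, e_1> = 1/sqrt(5), <v, e_2> = 4/sqrt(4).
Square and sum: Σ |<v, e_j>|^2 = 21/5.
Compute ||v||^2 = v·v = 17.
Deficit = 17 − 21/5 = 64/5 ≥ 0, confirming Bessel's inequality. (The deficit equals ||v − Σ <v,e_j> e_j||^2, the squared distance from v to span{e_j}.)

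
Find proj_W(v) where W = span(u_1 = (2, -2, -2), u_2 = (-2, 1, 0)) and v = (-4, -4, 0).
proj_W(v) = (-2, 0, -2)

Set up U = [u_1 | ... | u_2] ∈ R^(3×2). The projector onto W = col(U) is P = U (U^T U)^(-1) U^T.
Compute U^T U =
  [12, -6]
  [-6, 5],
and U^T v = (0, 4).
Solve U^T U · c = U^T v for the coefficients: c = (1, 2). The projection is proj_W(v) = U c.
Check: (v - proj_W(v)) · u_1 = 0  (should be 0).
Check: (v - proj_W(v)) · u_2 = 0  (should be 0).
Result: proj_W(v) = (-2, 0, -2).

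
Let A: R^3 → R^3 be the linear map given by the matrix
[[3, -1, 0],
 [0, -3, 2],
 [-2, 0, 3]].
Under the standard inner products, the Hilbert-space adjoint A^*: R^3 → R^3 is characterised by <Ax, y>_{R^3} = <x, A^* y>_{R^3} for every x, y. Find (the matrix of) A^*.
A^* = A^T =
[[3, 0, -2],
 [-1, -3, 0],
 [0, 2, 3]]

For real matrices with standard dot products, the defining identity <Ax, y> = <x, A^* y> gives (Ax)^T y = x^T (A^*) y, i.e. x^T A^T y = x^T (A^*) y. Since this holds for all x, y, we must have A^* = A^T. Therefore
A^* =
[[3, 0, -2],
 [-1, -3, 0],
 [0, 2, 3]].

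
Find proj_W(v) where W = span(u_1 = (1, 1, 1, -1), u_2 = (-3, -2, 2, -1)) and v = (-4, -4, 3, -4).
proj_W(v) = (-78/17, -97/34, 139/34, -40/17)

Set up U = [u_1 | ... | u_2] ∈ R^(4×2). The projector onto W = col(U) is P = U (U^T U)^(-1) U^T.
Compute U^T U =
  [4, -2]
  [-2, 18],
and U^T v = (-1, 30).
Solve U^T U · c = U^T v for the coefficients: c = (21/34, 59/34). The projection is proj_W(v) = U c.
Check: (v - proj_W(v)) · u_1 = 0  (should be 0).
Check: (v - proj_W(v)) · u_2 = 0  (should be 0).
Result: proj_W(v) = (-78/17, -97/34, 139/34, -40/17).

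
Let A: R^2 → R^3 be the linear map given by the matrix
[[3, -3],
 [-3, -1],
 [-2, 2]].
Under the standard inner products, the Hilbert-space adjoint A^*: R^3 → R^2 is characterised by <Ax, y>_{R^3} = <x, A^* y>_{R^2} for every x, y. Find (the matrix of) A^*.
A^* = A^T =
[[3, -3, -2],
 [-3, -1, 2]]

For real matrices with standard dot products, the defining identity <Ax, y> = <x, A^* y> gives (Ax)^T y = x^T (A^*) y, i.e. x^T A^T y = x^T (A^*) y. Since this holds for all x, y, we must have A^* = A^T. Therefore
A^* =
[[3, -3, -2],
 [-3, -1, 2]].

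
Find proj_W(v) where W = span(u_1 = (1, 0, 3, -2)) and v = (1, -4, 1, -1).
proj_W(v) = (3/7, 0, 9/7, -6/7)

Set up U = [u_1 | ... | u_1] ∈ R^(4×1). The projector onto W = col(U) is P = U (U^T U)^(-1) U^T.
Compute U^T U =
  [14],
and U^T v = (6).
Solve U^T U · c = U^T v for the coefficients: c = (3/7). The projection is proj_W(v) = U c.
Check: (v - proj_W(v)) · u_1 = 0  (should be 0).
Result: proj_W(v) = (3/7, 0, 9/7, -6/7).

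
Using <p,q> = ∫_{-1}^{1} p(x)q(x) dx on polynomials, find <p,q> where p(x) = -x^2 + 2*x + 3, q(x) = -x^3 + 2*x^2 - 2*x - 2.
<p,q> = -164/15

Expand the product: p(x)·q(x) = x^5 - 4*x^4 + 3*x^3 + 4*x^2 - 10*x - 6.
∫_{-1}^{1} of each monomial x^k gives [2/(k+1) if k even, 0 if k odd]. Integrating term-by-term (or equivalently evaluating the antiderivative F(x) = x^6/6 - 4*x^5/5 + 3*x^4/4 + 4*x^3/3 - 5*x^2 - 6*x at the endpoints):
  F(1) − F(−1) = -191/20 − (83/60) = -164/15.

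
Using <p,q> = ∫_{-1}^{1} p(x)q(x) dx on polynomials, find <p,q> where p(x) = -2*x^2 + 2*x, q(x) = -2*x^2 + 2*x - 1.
<p,q> = 28/5

Expand the product: p(x)·q(x) = 4*x^4 - 8*x^3 + 6*x^2 - 2*x.
∫_{-1}^{1} of each monomial x^k gives [2/(k+1) if k even, 0 if k odd]. Integrating term-by-term (or equivalently evaluating the antiderivative F(x) = 4*x^5/5 - 2*x^4 + 2*x^3 - x^2 at the endpoints):
  F(1) − F(−1) = -1/5 − (-29/5) = 28/5.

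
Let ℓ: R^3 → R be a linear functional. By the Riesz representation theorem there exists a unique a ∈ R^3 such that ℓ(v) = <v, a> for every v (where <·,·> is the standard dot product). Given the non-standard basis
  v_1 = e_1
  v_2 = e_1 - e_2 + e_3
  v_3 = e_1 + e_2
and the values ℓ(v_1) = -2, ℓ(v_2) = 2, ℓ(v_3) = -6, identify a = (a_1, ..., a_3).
a = (-2, -4, 0)

Write a = (a_1, ..., a_3) in the standard basis. For each basis vector v_i, ℓ(v_i) = <v_i, a> is a linear equation in the a_j's. Collect the n equations into a matrix system V a = ℓ, where row i of V is v_i (expressed in the standard basis). Since V is invertible (lower-triangular with 1s on the diagonal, up to permutation), solve by back-substitution:
  V =
[[1, 0, 0],
 [1, -1, 1],
 [1, 1, 0]]
  V a = (-2, 2, -6)
Solving gives a = (-2, -4, 0).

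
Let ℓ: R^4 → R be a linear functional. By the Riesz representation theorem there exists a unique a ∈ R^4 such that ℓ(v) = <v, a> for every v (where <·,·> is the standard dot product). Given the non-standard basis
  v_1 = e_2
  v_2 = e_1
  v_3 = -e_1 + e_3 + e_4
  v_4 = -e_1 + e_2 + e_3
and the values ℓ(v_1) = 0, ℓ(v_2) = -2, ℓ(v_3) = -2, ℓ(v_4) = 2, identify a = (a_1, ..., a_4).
a = (-2, 0, 0, -4)

Write a = (a_1, ..., a_4) in the standard basis. For each basis vector v_i, ℓ(v_i) = <v_i, a> is a linear equation in the a_j's. Collect the n equations into a matrix system V a = ℓ, where row i of V is v_i (expressed in the standard basis). Since V is invertible (lower-triangular with 1s on the diagonal, up to permutation), solve by back-substitution:
  V =
[[0, 1, 0, 0],
 [1, 0, 0, 0],
 [-1, 0, 1, 1],
 [-1, 1, 1, 0]]
  V a = (0, -2, -2, 2)
Solving gives a = (-2, 0, 0, -4).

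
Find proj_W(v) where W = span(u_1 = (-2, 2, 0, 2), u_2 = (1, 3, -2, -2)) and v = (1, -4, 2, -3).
proj_W(v) = (13/6, -25/6, 1, -5/3)

Set up U = [u_1 | ... | u_2] ∈ R^(4×2). The projector onto W = col(U) is P = U (U^T U)^(-1) U^T.
Compute U^T U =
  [12, 0]
  [0, 18],
and U^T v = (-16, -9).
Solve U^T U · c = U^T v for the coefficients: c = (-4/3, -1/2). The projection is proj_W(v) = U c.
Check: (v - proj_W(v)) · u_1 = 0  (should be 0).
Check: (v - proj_W(v)) · u_2 = 0  (should be 0).
Result: proj_W(v) = (13/6, -25/6, 1, -5/3).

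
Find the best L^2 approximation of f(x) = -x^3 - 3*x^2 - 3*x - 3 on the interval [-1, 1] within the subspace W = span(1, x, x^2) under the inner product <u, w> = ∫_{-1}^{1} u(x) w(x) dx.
g(x) = -3*x^2 - 18*x/5 - 3

The best approximation g ∈ W is the orthogonal projection of f onto W. Writing g = a_0 + a_1 x + a_2 x^2, the coefficients solve the normal equations G · a = b where
  G_{ij} = <φ_i, φ_j> and b_i = <f, φ_i>, with φ_0 = 1, φ_1 = x, φ_2 = x^2.
G =
  [2, 0, 2/3]
  [0, 2/3, 0]
  [2/3, 0, 2/5],
b = (-8, -12/5, -16/5).
Solving gives a_0 = -3, a_1 = -18/5, a_2 = -3, so
  g(x) = -3*x^2 - 18*x/5 - 3.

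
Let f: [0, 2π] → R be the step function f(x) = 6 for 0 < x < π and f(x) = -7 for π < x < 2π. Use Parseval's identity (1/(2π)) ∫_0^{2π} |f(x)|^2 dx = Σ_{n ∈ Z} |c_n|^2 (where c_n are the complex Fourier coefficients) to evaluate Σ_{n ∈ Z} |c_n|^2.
Σ |c_n|^2 = 85/2

Parseval equates the L^2 energy of f (normalised by 1/(2π)) with the ℓ^2 sum of its Fourier coefficients: (1/(2π)) ∫_0^{2π} |f|^2 = Σ |c_n|^2.
Compute the left side: (1/(2π)) [∫_0^π 6^2 dx + ∫_π^{2π} (-7)^2 dx] = (1/(2π)) · (36π + 49π) = (36 + 49)/2 = 85/2.
So Σ_{n ∈ Z} |c_n|^2 = 85/2.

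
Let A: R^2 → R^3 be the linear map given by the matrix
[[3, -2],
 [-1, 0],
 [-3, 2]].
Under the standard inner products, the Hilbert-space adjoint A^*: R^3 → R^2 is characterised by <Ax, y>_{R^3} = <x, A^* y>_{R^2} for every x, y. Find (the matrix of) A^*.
A^* = A^T =
[[3, -1, -3],
 [-2, 0, 2]]

For real matrices with standard dot products, the defining identity <Ax, y> = <x, A^* y> gives (Ax)^T y = x^T (A^*) y, i.e. x^T A^T y = x^T (A^*) y. Since this holds for all x, y, we must have A^* = A^T. Therefore
A^* =
[[3, -1, -3],
 [-2, 0, 2]].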